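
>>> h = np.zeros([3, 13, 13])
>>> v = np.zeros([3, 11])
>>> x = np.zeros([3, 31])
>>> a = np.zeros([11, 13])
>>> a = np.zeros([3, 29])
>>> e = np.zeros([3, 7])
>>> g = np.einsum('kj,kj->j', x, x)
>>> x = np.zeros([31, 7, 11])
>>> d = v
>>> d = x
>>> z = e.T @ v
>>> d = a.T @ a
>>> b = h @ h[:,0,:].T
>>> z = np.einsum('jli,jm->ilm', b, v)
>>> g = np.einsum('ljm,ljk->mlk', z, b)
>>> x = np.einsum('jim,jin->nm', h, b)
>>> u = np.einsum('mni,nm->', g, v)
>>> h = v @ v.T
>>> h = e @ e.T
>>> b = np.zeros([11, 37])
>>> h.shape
(3, 3)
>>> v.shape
(3, 11)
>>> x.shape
(3, 13)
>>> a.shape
(3, 29)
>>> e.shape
(3, 7)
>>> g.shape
(11, 3, 3)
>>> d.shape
(29, 29)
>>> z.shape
(3, 13, 11)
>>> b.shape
(11, 37)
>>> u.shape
()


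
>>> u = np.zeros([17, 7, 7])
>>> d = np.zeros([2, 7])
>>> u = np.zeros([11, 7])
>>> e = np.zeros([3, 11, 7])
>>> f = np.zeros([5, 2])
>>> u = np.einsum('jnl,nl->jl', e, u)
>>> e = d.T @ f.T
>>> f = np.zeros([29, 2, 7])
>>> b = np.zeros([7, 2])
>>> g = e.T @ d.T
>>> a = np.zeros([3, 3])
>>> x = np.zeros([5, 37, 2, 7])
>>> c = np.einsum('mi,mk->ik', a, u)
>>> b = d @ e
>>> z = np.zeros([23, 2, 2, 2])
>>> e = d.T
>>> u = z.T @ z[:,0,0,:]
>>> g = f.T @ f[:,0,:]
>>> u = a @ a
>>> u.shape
(3, 3)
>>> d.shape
(2, 7)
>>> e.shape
(7, 2)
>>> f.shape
(29, 2, 7)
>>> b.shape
(2, 5)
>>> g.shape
(7, 2, 7)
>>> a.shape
(3, 3)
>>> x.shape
(5, 37, 2, 7)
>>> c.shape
(3, 7)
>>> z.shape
(23, 2, 2, 2)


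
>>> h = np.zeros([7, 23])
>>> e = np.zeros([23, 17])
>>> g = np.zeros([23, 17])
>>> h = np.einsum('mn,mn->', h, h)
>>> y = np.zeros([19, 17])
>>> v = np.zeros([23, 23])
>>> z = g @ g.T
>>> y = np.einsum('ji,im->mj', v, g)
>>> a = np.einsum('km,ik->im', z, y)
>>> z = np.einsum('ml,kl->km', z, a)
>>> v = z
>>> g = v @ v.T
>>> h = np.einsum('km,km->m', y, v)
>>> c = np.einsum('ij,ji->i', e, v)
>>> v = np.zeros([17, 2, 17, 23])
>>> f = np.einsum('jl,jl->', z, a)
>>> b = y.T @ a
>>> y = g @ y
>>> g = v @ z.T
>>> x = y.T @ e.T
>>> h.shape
(23,)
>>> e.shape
(23, 17)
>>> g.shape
(17, 2, 17, 17)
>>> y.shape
(17, 23)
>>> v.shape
(17, 2, 17, 23)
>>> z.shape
(17, 23)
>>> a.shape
(17, 23)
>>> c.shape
(23,)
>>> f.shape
()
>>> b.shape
(23, 23)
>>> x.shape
(23, 23)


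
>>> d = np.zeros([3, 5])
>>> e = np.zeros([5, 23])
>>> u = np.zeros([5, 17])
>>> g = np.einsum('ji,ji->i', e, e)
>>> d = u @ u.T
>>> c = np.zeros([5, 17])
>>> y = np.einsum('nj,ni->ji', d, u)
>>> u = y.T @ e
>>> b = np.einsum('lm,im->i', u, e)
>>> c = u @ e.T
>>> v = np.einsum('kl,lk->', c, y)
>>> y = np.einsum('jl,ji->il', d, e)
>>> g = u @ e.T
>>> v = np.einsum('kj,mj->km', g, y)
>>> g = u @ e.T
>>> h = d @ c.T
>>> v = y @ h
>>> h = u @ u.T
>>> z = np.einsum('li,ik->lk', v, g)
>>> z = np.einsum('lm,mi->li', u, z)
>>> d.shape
(5, 5)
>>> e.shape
(5, 23)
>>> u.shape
(17, 23)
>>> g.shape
(17, 5)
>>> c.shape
(17, 5)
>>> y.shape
(23, 5)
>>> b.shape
(5,)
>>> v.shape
(23, 17)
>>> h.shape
(17, 17)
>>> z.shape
(17, 5)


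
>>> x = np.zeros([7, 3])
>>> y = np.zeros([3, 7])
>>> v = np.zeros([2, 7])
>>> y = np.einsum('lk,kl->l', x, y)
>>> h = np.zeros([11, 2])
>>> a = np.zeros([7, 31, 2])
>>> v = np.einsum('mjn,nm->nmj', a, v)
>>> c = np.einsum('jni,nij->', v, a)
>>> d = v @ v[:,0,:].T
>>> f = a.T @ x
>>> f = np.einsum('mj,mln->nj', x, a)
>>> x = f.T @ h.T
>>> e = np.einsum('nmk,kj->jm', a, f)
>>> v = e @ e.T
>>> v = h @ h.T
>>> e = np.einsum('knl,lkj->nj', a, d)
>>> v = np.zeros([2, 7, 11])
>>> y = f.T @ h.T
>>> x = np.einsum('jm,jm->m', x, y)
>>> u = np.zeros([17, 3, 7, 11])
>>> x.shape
(11,)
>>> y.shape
(3, 11)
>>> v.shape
(2, 7, 11)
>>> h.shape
(11, 2)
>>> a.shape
(7, 31, 2)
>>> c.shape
()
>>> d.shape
(2, 7, 2)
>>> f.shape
(2, 3)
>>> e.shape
(31, 2)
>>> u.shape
(17, 3, 7, 11)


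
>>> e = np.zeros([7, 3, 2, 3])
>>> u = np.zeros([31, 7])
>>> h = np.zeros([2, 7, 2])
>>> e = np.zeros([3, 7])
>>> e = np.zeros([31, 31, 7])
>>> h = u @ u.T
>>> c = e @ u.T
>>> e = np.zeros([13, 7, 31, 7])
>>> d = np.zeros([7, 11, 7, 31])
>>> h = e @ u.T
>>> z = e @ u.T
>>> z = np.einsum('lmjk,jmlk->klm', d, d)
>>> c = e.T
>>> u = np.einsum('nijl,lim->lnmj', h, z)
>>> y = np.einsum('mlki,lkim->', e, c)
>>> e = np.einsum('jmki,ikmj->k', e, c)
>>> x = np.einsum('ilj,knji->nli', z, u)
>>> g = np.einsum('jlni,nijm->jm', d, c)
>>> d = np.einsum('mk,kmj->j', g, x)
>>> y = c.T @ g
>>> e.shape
(31,)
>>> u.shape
(31, 13, 11, 31)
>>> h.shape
(13, 7, 31, 31)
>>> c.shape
(7, 31, 7, 13)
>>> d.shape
(31,)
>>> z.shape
(31, 7, 11)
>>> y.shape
(13, 7, 31, 13)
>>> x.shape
(13, 7, 31)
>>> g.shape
(7, 13)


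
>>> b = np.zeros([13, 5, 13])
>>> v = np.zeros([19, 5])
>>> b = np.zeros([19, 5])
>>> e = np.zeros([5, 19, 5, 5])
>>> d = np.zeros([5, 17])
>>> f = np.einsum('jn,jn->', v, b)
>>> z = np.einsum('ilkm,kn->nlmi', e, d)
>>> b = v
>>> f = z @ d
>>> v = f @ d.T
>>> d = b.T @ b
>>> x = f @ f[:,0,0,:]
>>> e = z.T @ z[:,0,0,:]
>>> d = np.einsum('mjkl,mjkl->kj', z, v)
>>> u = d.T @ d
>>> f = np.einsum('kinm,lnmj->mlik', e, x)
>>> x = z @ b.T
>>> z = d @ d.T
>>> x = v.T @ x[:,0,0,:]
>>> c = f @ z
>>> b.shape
(19, 5)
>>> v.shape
(17, 19, 5, 5)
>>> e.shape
(5, 5, 19, 5)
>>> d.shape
(5, 19)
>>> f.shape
(5, 17, 5, 5)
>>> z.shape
(5, 5)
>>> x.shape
(5, 5, 19, 19)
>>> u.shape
(19, 19)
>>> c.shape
(5, 17, 5, 5)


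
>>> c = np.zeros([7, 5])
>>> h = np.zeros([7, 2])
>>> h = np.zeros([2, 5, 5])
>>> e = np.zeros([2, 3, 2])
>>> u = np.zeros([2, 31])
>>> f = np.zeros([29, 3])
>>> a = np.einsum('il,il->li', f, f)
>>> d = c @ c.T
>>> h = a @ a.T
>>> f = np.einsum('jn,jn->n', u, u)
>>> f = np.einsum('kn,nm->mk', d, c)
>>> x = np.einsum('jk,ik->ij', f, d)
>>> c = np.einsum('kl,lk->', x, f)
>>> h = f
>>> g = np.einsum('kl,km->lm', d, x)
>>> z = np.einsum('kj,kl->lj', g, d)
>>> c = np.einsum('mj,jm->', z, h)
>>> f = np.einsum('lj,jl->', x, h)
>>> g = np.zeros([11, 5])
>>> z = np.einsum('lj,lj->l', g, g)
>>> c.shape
()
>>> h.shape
(5, 7)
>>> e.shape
(2, 3, 2)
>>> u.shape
(2, 31)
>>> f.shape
()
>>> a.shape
(3, 29)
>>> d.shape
(7, 7)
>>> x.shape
(7, 5)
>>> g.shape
(11, 5)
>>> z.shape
(11,)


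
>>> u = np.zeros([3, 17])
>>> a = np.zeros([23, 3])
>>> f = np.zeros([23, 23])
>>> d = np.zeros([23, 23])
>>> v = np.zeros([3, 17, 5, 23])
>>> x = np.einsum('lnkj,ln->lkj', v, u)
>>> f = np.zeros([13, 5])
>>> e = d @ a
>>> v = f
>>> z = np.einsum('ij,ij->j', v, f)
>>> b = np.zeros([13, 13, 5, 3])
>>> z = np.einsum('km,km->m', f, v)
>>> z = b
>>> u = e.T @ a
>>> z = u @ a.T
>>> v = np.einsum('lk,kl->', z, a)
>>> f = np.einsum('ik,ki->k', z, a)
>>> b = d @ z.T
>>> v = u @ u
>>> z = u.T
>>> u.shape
(3, 3)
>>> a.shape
(23, 3)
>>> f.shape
(23,)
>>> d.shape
(23, 23)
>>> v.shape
(3, 3)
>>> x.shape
(3, 5, 23)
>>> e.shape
(23, 3)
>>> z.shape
(3, 3)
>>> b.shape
(23, 3)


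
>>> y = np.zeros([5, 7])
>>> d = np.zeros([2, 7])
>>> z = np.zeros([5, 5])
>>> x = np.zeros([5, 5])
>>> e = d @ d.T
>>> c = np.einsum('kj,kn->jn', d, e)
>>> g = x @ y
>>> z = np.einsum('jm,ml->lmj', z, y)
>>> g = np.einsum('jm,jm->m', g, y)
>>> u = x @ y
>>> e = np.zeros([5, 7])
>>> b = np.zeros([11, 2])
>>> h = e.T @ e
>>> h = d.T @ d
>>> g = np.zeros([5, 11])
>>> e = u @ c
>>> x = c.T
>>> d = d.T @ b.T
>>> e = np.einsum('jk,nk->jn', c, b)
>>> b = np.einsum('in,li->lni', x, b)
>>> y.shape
(5, 7)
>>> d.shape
(7, 11)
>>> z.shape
(7, 5, 5)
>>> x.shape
(2, 7)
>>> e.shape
(7, 11)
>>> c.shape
(7, 2)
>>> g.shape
(5, 11)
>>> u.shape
(5, 7)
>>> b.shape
(11, 7, 2)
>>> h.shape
(7, 7)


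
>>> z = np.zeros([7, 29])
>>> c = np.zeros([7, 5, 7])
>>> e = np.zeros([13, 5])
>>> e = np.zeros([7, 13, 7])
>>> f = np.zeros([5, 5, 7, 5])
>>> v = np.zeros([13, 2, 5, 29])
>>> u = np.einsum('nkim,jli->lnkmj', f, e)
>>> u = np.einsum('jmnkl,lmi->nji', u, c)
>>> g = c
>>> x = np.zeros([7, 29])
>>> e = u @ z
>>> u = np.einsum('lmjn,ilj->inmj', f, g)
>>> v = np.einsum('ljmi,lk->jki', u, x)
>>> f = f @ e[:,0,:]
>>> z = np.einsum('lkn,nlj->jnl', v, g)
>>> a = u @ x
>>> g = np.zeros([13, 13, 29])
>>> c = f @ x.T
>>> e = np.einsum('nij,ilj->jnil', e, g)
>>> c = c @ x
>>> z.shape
(7, 7, 5)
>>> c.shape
(5, 5, 7, 29)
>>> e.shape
(29, 5, 13, 13)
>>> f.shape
(5, 5, 7, 29)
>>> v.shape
(5, 29, 7)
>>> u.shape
(7, 5, 5, 7)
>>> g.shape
(13, 13, 29)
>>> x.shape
(7, 29)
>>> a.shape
(7, 5, 5, 29)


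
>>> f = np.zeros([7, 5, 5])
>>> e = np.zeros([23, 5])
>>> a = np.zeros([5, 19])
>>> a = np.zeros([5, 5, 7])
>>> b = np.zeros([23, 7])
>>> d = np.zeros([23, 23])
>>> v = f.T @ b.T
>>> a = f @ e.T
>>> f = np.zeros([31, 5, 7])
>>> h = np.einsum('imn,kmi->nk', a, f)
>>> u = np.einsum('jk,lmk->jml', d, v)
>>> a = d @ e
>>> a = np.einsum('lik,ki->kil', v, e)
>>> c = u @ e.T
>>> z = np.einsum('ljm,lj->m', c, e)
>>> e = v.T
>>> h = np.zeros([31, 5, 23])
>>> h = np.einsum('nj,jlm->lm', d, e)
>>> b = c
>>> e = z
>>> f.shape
(31, 5, 7)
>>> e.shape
(23,)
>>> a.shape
(23, 5, 5)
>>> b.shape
(23, 5, 23)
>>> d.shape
(23, 23)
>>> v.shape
(5, 5, 23)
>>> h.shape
(5, 5)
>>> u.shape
(23, 5, 5)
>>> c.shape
(23, 5, 23)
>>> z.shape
(23,)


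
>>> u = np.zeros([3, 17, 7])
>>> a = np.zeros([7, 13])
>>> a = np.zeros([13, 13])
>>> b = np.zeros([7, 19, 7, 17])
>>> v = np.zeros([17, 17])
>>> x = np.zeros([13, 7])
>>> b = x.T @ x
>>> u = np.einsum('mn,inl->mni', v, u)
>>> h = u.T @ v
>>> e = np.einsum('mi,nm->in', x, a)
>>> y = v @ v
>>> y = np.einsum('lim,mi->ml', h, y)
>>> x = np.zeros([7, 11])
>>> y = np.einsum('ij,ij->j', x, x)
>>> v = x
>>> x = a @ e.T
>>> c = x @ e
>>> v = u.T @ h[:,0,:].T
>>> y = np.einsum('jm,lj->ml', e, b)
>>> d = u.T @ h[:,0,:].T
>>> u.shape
(17, 17, 3)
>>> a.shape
(13, 13)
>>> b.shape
(7, 7)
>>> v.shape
(3, 17, 3)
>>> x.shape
(13, 7)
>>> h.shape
(3, 17, 17)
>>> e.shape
(7, 13)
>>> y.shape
(13, 7)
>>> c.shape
(13, 13)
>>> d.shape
(3, 17, 3)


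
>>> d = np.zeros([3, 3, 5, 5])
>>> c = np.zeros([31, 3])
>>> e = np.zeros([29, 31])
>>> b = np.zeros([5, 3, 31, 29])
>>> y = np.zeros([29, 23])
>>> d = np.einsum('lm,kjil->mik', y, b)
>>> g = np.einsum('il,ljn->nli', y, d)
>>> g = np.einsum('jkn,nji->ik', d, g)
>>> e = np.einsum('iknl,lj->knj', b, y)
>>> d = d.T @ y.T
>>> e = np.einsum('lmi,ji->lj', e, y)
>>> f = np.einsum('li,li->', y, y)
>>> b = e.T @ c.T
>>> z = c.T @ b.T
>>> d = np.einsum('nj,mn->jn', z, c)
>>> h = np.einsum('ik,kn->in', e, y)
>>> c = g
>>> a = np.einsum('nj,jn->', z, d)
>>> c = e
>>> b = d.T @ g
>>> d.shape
(29, 3)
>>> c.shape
(3, 29)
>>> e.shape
(3, 29)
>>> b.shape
(3, 31)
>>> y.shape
(29, 23)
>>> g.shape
(29, 31)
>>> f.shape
()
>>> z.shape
(3, 29)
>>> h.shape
(3, 23)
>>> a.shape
()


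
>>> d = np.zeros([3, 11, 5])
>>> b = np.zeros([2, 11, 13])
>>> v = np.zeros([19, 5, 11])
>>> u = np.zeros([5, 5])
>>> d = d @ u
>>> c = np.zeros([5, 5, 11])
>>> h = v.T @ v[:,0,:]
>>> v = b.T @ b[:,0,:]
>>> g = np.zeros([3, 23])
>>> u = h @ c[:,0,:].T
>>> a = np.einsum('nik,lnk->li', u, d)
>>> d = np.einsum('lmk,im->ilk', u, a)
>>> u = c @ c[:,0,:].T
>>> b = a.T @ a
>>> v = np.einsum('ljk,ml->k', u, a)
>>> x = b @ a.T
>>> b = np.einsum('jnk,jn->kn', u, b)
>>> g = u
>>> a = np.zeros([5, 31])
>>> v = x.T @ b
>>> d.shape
(3, 11, 5)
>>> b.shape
(5, 5)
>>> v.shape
(3, 5)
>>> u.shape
(5, 5, 5)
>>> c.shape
(5, 5, 11)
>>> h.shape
(11, 5, 11)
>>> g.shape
(5, 5, 5)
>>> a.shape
(5, 31)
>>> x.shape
(5, 3)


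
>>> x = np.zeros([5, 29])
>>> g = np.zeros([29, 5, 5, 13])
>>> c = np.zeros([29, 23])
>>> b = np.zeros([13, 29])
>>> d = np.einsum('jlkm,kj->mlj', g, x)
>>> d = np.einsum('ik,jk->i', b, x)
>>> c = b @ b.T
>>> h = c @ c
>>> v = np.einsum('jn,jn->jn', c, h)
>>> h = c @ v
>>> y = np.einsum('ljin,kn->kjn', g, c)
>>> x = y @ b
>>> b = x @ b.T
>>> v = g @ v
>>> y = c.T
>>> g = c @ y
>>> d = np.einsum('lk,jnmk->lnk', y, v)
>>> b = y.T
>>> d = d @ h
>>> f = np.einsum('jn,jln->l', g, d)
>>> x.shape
(13, 5, 29)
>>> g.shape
(13, 13)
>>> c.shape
(13, 13)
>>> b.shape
(13, 13)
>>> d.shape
(13, 5, 13)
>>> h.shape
(13, 13)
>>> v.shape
(29, 5, 5, 13)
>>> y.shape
(13, 13)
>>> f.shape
(5,)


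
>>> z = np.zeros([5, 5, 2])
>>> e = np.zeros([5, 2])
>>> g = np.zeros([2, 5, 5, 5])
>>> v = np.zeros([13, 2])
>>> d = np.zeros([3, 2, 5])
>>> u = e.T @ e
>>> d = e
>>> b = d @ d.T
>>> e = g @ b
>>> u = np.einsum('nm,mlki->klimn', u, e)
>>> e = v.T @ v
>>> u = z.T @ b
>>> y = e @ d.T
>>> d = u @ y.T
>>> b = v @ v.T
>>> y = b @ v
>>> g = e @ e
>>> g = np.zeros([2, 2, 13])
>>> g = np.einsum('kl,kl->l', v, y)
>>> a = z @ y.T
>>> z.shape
(5, 5, 2)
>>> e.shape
(2, 2)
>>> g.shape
(2,)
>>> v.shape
(13, 2)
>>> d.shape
(2, 5, 2)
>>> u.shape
(2, 5, 5)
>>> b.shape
(13, 13)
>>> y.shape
(13, 2)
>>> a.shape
(5, 5, 13)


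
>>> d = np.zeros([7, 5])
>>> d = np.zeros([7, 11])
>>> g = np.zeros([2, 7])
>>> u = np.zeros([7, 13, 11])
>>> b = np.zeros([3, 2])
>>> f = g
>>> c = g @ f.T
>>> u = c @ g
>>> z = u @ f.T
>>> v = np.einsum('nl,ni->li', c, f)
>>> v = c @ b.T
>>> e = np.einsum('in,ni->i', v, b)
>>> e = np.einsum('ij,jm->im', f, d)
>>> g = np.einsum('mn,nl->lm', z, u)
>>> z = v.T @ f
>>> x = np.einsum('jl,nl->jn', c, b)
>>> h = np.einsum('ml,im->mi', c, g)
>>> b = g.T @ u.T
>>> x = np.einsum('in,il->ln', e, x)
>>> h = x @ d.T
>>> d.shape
(7, 11)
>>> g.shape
(7, 2)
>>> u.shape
(2, 7)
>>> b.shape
(2, 2)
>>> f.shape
(2, 7)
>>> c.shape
(2, 2)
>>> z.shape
(3, 7)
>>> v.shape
(2, 3)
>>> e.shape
(2, 11)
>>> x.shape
(3, 11)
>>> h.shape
(3, 7)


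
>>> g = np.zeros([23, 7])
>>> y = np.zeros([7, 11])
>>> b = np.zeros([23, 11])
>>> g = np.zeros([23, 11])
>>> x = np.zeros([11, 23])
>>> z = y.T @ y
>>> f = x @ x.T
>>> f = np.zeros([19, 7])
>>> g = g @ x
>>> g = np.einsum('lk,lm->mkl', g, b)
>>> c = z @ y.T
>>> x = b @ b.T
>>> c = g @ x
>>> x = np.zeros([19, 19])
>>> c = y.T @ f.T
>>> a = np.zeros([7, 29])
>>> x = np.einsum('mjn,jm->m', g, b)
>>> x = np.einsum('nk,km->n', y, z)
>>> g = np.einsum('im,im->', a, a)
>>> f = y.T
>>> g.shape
()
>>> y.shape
(7, 11)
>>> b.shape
(23, 11)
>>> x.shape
(7,)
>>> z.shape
(11, 11)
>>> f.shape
(11, 7)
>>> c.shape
(11, 19)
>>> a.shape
(7, 29)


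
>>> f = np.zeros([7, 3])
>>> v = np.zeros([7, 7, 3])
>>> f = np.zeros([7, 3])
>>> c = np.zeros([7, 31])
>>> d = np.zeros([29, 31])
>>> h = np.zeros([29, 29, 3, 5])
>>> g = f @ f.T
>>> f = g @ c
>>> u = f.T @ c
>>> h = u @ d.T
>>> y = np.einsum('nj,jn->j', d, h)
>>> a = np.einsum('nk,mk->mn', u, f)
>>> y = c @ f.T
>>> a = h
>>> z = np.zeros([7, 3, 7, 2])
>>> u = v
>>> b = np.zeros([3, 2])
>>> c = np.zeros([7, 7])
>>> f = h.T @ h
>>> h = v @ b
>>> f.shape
(29, 29)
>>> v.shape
(7, 7, 3)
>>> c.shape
(7, 7)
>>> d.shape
(29, 31)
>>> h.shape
(7, 7, 2)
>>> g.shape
(7, 7)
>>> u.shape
(7, 7, 3)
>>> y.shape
(7, 7)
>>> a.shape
(31, 29)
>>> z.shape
(7, 3, 7, 2)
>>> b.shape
(3, 2)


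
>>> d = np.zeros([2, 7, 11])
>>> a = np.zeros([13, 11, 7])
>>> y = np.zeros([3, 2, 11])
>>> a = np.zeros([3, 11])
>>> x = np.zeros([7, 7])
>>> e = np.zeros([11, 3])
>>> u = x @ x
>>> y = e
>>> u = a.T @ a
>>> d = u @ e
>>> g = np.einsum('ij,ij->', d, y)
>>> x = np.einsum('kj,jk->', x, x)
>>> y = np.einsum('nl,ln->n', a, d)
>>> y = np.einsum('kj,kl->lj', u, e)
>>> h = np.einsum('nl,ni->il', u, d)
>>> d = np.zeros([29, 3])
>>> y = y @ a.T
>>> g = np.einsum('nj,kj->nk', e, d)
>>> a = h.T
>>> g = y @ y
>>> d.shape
(29, 3)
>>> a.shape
(11, 3)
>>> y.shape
(3, 3)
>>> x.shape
()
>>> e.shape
(11, 3)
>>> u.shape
(11, 11)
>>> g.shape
(3, 3)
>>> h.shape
(3, 11)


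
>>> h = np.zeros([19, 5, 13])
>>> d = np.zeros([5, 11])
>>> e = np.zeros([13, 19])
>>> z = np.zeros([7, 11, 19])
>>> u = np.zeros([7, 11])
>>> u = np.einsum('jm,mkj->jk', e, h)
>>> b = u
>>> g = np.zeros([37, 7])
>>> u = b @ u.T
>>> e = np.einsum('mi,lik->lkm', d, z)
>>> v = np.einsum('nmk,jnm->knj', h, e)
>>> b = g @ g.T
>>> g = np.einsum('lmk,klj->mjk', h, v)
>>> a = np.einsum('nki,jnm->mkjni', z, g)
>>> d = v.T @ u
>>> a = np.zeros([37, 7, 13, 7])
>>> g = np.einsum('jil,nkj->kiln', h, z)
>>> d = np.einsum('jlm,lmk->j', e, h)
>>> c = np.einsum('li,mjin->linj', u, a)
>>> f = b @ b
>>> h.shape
(19, 5, 13)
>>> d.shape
(7,)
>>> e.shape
(7, 19, 5)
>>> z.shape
(7, 11, 19)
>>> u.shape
(13, 13)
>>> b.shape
(37, 37)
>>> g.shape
(11, 5, 13, 7)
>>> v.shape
(13, 19, 7)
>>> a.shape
(37, 7, 13, 7)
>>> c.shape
(13, 13, 7, 7)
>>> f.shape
(37, 37)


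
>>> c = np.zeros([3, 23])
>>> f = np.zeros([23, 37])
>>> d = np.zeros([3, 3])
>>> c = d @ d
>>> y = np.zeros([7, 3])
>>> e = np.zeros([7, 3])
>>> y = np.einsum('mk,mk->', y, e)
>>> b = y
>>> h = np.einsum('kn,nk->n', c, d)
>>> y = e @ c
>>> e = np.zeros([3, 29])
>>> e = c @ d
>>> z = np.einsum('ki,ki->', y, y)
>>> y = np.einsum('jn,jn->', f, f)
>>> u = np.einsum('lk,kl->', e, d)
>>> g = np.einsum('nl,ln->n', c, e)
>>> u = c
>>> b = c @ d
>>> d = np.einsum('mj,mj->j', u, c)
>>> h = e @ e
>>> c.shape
(3, 3)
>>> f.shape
(23, 37)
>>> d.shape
(3,)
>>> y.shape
()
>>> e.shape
(3, 3)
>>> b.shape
(3, 3)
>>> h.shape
(3, 3)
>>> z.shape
()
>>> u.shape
(3, 3)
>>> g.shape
(3,)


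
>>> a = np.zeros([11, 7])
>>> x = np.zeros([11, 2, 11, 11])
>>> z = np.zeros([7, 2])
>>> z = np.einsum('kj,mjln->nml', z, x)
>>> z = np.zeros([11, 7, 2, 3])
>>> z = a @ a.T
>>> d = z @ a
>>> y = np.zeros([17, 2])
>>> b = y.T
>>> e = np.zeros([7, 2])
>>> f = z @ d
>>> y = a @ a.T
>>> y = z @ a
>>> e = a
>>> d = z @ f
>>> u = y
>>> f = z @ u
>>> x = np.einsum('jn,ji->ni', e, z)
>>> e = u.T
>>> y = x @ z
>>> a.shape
(11, 7)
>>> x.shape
(7, 11)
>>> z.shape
(11, 11)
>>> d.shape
(11, 7)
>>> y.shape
(7, 11)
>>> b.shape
(2, 17)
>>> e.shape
(7, 11)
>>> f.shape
(11, 7)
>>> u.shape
(11, 7)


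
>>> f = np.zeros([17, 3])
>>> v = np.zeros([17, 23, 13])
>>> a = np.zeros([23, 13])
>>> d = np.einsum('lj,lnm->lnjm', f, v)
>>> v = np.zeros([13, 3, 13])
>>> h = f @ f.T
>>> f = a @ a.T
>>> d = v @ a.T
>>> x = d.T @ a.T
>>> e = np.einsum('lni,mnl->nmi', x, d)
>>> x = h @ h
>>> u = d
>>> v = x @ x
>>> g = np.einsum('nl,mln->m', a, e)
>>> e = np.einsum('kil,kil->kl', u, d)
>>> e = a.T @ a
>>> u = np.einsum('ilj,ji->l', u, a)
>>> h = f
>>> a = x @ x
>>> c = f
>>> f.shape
(23, 23)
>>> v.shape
(17, 17)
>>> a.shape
(17, 17)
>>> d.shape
(13, 3, 23)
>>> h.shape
(23, 23)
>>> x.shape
(17, 17)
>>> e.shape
(13, 13)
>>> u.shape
(3,)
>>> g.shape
(3,)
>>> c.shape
(23, 23)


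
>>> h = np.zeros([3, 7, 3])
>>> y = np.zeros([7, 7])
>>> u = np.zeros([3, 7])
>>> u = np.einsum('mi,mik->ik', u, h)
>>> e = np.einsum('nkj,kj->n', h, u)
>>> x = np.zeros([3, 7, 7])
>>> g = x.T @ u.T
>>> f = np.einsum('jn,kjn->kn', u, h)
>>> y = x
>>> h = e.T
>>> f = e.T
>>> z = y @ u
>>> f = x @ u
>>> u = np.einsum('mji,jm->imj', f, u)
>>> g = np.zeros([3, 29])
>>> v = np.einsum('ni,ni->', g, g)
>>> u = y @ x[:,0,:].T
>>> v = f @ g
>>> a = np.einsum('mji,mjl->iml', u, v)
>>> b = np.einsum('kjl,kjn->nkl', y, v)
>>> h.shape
(3,)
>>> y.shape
(3, 7, 7)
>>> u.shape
(3, 7, 3)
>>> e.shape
(3,)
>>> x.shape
(3, 7, 7)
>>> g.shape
(3, 29)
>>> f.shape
(3, 7, 3)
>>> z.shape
(3, 7, 3)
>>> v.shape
(3, 7, 29)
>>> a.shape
(3, 3, 29)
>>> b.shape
(29, 3, 7)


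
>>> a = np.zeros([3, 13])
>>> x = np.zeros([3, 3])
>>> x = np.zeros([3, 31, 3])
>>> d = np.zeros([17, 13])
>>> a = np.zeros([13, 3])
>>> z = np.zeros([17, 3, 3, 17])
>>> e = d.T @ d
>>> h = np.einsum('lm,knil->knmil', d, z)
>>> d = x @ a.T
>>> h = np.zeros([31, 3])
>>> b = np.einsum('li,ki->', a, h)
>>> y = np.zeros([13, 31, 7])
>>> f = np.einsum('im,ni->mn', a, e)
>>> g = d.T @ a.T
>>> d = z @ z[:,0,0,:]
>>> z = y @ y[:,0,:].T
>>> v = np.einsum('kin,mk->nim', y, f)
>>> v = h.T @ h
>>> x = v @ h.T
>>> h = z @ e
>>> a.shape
(13, 3)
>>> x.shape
(3, 31)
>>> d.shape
(17, 3, 3, 17)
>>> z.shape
(13, 31, 13)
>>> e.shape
(13, 13)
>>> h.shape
(13, 31, 13)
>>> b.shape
()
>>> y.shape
(13, 31, 7)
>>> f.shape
(3, 13)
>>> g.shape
(13, 31, 13)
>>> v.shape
(3, 3)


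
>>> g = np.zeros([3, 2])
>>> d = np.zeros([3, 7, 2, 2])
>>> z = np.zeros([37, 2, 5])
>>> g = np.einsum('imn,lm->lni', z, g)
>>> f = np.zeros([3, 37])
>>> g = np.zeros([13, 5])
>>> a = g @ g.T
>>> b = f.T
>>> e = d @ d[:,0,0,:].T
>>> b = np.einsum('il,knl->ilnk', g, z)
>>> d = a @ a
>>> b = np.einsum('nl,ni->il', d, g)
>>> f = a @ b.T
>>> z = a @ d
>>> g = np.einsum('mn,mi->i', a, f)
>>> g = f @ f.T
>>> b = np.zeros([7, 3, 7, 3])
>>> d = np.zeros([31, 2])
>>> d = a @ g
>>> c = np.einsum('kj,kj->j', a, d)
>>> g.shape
(13, 13)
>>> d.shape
(13, 13)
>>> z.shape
(13, 13)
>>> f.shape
(13, 5)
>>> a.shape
(13, 13)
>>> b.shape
(7, 3, 7, 3)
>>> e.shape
(3, 7, 2, 3)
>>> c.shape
(13,)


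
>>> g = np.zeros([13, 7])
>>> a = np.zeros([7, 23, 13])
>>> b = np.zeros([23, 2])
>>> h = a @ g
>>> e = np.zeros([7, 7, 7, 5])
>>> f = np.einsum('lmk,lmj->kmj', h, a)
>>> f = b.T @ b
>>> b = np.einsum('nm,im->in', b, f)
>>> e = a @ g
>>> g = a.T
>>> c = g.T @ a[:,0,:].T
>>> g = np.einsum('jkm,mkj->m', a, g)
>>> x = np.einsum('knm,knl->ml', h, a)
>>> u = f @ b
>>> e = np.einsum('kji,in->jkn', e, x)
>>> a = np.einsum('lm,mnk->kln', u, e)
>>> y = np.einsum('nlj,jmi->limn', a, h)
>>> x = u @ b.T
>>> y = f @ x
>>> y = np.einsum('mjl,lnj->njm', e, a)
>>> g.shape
(13,)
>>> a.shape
(13, 2, 7)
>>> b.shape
(2, 23)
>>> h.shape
(7, 23, 7)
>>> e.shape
(23, 7, 13)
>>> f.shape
(2, 2)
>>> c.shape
(7, 23, 7)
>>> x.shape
(2, 2)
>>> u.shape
(2, 23)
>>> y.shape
(2, 7, 23)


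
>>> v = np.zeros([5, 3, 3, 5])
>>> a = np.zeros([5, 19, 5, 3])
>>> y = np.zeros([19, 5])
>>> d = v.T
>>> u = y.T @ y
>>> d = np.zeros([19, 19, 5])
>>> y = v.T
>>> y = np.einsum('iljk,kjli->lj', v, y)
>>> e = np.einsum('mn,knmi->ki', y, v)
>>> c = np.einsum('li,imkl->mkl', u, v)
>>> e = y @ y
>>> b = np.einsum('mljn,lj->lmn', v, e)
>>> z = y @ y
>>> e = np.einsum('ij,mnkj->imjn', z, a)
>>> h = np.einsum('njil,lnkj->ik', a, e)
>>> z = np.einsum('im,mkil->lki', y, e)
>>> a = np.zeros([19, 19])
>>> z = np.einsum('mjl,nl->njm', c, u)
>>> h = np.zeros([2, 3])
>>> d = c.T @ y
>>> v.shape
(5, 3, 3, 5)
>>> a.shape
(19, 19)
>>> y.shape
(3, 3)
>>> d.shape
(5, 3, 3)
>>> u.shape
(5, 5)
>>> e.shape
(3, 5, 3, 19)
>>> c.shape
(3, 3, 5)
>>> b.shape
(3, 5, 5)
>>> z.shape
(5, 3, 3)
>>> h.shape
(2, 3)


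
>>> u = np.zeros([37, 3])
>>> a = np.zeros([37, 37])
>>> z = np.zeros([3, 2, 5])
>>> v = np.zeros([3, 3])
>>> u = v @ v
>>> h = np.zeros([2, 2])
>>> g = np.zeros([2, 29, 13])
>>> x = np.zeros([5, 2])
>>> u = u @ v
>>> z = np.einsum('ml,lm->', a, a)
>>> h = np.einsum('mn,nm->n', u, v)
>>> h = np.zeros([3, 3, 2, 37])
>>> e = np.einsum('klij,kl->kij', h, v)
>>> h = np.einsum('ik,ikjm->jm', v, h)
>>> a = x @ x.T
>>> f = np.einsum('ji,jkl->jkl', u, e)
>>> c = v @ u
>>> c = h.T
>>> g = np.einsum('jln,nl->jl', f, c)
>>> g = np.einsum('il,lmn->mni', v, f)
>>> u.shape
(3, 3)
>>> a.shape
(5, 5)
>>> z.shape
()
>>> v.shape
(3, 3)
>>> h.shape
(2, 37)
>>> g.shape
(2, 37, 3)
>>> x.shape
(5, 2)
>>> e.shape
(3, 2, 37)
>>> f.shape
(3, 2, 37)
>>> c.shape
(37, 2)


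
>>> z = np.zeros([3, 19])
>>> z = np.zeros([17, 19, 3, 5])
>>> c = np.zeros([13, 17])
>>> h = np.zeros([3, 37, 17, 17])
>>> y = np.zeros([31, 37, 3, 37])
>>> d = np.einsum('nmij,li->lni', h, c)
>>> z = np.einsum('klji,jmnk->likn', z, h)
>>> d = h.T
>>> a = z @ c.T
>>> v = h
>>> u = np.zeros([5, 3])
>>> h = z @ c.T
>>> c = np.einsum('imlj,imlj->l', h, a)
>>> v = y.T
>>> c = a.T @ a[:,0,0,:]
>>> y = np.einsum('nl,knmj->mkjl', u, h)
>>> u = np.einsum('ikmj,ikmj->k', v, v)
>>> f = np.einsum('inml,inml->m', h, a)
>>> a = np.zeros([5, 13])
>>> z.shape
(19, 5, 17, 17)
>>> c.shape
(13, 17, 5, 13)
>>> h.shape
(19, 5, 17, 13)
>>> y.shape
(17, 19, 13, 3)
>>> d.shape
(17, 17, 37, 3)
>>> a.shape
(5, 13)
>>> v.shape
(37, 3, 37, 31)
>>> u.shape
(3,)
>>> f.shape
(17,)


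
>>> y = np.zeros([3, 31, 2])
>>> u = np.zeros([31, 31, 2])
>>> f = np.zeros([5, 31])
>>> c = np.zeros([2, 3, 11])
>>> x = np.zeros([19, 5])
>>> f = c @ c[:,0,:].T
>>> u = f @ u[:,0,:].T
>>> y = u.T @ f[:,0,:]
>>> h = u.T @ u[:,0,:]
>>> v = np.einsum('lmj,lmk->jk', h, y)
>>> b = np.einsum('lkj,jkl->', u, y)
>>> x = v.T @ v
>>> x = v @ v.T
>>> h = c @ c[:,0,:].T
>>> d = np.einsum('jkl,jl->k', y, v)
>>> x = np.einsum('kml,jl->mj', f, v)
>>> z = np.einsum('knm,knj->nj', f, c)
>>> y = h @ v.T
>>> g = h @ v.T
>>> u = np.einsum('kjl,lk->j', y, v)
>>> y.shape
(2, 3, 31)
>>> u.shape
(3,)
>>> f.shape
(2, 3, 2)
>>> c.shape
(2, 3, 11)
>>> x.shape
(3, 31)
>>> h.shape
(2, 3, 2)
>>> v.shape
(31, 2)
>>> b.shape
()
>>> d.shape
(3,)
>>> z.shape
(3, 11)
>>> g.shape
(2, 3, 31)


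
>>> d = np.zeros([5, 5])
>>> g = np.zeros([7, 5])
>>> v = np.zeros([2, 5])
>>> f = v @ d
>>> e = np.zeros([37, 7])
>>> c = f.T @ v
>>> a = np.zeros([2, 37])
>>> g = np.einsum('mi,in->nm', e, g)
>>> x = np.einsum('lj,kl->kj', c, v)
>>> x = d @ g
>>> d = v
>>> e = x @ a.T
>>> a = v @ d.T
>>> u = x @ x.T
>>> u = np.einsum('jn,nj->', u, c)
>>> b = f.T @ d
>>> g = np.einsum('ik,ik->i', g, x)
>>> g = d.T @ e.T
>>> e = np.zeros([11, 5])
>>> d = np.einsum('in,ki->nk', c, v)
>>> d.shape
(5, 2)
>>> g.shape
(5, 5)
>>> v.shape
(2, 5)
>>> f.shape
(2, 5)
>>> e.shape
(11, 5)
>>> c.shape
(5, 5)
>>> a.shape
(2, 2)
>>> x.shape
(5, 37)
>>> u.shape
()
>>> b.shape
(5, 5)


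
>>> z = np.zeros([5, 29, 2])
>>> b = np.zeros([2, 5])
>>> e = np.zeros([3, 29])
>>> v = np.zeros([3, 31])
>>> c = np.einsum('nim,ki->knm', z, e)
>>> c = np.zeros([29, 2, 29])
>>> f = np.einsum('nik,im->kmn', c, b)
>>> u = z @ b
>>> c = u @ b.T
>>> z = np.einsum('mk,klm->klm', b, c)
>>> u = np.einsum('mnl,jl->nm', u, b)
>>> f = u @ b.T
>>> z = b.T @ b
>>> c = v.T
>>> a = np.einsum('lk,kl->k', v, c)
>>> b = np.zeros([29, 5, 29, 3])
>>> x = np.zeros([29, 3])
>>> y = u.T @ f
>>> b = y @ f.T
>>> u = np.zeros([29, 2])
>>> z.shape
(5, 5)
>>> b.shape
(5, 29)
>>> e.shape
(3, 29)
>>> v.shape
(3, 31)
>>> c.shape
(31, 3)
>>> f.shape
(29, 2)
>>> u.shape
(29, 2)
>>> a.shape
(31,)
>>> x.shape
(29, 3)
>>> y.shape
(5, 2)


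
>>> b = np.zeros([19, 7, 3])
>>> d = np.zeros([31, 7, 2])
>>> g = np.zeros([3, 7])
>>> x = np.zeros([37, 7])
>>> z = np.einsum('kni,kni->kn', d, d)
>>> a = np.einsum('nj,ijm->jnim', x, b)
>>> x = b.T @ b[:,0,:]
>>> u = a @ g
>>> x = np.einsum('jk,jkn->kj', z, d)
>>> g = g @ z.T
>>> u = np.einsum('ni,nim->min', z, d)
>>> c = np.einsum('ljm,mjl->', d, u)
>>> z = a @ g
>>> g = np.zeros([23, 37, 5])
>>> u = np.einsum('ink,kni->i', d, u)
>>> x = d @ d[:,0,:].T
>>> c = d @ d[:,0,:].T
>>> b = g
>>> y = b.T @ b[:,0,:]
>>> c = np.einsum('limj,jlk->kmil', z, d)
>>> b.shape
(23, 37, 5)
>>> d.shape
(31, 7, 2)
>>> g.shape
(23, 37, 5)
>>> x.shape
(31, 7, 31)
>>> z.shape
(7, 37, 19, 31)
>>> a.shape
(7, 37, 19, 3)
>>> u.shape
(31,)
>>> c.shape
(2, 19, 37, 7)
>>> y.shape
(5, 37, 5)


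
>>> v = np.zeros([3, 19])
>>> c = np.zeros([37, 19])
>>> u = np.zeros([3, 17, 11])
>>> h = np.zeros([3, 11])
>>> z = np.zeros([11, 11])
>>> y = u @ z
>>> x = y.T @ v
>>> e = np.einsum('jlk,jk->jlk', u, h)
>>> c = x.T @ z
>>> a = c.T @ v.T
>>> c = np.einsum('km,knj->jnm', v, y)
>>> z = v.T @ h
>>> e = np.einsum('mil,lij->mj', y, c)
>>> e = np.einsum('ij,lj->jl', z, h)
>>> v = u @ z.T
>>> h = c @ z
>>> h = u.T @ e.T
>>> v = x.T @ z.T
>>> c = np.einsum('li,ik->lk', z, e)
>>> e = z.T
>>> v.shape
(19, 17, 19)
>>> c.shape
(19, 3)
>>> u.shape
(3, 17, 11)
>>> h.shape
(11, 17, 11)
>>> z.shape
(19, 11)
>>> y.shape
(3, 17, 11)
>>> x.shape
(11, 17, 19)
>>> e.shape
(11, 19)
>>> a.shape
(11, 17, 3)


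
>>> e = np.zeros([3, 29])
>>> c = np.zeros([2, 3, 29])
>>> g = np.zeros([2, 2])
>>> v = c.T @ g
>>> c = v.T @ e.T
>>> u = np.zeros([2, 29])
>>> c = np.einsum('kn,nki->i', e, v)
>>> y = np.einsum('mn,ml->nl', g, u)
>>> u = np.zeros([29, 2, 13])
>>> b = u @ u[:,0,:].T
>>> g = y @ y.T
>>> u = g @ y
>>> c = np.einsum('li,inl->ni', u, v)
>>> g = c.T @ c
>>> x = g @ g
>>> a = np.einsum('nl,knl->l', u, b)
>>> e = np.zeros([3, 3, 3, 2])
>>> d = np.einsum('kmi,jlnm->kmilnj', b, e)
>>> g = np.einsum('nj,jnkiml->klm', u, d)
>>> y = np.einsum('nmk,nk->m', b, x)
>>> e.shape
(3, 3, 3, 2)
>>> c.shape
(3, 29)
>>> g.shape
(29, 3, 3)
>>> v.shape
(29, 3, 2)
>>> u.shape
(2, 29)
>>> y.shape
(2,)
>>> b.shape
(29, 2, 29)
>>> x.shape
(29, 29)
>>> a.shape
(29,)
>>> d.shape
(29, 2, 29, 3, 3, 3)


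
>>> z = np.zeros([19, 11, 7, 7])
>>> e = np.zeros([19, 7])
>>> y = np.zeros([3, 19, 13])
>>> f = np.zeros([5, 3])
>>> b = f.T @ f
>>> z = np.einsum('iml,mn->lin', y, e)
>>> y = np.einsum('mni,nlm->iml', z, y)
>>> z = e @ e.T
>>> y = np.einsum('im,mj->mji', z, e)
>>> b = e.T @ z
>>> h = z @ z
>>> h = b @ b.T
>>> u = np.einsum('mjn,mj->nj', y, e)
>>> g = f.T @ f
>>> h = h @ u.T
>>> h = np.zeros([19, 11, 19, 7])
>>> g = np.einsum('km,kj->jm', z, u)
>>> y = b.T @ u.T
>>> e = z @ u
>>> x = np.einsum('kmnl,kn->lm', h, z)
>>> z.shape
(19, 19)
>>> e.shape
(19, 7)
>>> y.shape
(19, 19)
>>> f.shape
(5, 3)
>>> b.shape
(7, 19)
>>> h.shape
(19, 11, 19, 7)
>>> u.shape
(19, 7)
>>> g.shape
(7, 19)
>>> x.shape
(7, 11)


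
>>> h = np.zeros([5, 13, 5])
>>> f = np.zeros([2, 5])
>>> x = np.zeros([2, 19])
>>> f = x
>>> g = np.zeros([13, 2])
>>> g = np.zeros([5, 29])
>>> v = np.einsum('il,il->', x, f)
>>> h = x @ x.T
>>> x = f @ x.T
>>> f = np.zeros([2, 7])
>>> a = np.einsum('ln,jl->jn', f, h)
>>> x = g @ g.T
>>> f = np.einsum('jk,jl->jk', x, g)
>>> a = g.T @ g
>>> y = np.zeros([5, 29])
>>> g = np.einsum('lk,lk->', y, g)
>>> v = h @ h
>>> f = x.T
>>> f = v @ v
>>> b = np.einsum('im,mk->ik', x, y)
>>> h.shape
(2, 2)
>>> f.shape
(2, 2)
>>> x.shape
(5, 5)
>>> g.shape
()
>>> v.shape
(2, 2)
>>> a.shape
(29, 29)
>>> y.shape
(5, 29)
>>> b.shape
(5, 29)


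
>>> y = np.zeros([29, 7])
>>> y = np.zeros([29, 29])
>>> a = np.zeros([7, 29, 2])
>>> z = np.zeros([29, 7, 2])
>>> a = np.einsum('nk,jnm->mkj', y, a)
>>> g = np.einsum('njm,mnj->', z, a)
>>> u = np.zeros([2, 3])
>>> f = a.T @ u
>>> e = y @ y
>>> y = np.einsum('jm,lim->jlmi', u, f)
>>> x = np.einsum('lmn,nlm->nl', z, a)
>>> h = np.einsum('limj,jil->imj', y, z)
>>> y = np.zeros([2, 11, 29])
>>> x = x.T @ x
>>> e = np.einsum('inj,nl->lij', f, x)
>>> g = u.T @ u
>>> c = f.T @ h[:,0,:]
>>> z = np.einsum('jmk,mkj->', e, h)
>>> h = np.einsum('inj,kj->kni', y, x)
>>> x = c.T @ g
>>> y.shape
(2, 11, 29)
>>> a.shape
(2, 29, 7)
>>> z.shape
()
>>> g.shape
(3, 3)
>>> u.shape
(2, 3)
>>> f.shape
(7, 29, 3)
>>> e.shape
(29, 7, 3)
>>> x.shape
(29, 29, 3)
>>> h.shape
(29, 11, 2)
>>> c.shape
(3, 29, 29)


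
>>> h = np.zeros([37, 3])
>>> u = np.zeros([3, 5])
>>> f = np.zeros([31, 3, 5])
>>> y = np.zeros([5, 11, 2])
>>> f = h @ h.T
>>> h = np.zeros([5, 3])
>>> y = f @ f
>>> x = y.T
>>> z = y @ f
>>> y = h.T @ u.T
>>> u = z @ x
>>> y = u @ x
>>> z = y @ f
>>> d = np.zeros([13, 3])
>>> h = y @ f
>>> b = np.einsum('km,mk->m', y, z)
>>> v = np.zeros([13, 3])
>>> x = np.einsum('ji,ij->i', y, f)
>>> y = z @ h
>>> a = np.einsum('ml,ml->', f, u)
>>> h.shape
(37, 37)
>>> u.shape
(37, 37)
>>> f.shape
(37, 37)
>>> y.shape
(37, 37)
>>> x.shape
(37,)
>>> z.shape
(37, 37)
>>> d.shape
(13, 3)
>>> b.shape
(37,)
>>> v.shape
(13, 3)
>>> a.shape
()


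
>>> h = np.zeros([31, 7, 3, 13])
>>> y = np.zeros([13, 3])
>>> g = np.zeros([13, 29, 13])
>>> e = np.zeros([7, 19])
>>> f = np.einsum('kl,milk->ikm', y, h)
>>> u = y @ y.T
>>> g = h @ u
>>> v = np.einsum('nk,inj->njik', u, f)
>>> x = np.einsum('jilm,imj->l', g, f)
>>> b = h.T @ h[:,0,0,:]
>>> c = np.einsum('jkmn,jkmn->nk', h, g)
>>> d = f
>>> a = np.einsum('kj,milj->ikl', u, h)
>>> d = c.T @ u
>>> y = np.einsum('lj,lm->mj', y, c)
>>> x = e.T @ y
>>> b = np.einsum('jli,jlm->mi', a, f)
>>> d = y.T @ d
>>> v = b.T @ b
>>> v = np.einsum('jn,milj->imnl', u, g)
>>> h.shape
(31, 7, 3, 13)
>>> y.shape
(7, 3)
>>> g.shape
(31, 7, 3, 13)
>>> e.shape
(7, 19)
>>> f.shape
(7, 13, 31)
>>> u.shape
(13, 13)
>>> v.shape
(7, 31, 13, 3)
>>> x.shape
(19, 3)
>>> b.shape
(31, 3)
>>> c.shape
(13, 7)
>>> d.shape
(3, 13)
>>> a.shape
(7, 13, 3)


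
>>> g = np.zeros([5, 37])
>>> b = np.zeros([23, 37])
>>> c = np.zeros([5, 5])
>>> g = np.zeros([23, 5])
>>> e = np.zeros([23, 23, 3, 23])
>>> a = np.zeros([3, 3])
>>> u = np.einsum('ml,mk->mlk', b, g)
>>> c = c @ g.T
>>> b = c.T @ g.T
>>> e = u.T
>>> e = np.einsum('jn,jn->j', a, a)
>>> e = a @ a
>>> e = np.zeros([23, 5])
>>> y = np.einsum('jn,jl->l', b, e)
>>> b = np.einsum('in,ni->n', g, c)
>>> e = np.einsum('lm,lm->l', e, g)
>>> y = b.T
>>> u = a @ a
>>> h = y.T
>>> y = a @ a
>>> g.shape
(23, 5)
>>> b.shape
(5,)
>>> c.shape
(5, 23)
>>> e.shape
(23,)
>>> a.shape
(3, 3)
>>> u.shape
(3, 3)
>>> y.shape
(3, 3)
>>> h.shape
(5,)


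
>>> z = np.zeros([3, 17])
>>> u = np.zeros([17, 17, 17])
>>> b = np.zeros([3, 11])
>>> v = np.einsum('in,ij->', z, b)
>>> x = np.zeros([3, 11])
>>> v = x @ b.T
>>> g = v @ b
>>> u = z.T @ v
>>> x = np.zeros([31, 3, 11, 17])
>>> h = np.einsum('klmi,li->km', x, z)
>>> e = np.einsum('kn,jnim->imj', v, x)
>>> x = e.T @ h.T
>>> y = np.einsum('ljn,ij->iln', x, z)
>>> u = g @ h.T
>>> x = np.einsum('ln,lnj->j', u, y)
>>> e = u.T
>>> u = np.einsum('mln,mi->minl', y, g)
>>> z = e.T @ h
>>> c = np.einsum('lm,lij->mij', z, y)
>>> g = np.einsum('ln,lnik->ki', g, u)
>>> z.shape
(3, 11)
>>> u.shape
(3, 11, 31, 31)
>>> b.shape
(3, 11)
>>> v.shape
(3, 3)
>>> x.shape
(31,)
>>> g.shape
(31, 31)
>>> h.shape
(31, 11)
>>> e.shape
(31, 3)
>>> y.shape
(3, 31, 31)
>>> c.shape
(11, 31, 31)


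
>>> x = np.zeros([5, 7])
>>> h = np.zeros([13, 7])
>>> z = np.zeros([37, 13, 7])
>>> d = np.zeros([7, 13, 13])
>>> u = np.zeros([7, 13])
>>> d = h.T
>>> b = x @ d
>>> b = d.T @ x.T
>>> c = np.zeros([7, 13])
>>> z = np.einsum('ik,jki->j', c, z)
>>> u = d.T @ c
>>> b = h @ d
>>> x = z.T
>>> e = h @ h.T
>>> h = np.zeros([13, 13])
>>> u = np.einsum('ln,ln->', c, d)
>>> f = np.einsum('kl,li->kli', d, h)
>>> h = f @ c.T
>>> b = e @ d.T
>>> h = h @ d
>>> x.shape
(37,)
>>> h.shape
(7, 13, 13)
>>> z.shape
(37,)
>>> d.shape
(7, 13)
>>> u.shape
()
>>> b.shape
(13, 7)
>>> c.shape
(7, 13)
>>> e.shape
(13, 13)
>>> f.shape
(7, 13, 13)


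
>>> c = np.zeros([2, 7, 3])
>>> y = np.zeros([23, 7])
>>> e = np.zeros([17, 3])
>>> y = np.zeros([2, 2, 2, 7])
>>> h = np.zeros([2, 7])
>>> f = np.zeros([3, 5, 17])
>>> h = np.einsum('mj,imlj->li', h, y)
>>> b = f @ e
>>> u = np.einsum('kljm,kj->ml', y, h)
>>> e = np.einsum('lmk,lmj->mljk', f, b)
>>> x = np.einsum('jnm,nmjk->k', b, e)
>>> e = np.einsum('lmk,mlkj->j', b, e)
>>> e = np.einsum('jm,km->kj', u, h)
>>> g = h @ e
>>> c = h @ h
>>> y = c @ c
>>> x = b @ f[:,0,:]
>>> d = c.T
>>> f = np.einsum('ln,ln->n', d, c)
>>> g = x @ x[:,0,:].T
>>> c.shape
(2, 2)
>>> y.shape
(2, 2)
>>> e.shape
(2, 7)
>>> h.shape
(2, 2)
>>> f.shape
(2,)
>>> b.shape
(3, 5, 3)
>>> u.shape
(7, 2)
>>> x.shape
(3, 5, 17)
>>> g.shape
(3, 5, 3)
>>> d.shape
(2, 2)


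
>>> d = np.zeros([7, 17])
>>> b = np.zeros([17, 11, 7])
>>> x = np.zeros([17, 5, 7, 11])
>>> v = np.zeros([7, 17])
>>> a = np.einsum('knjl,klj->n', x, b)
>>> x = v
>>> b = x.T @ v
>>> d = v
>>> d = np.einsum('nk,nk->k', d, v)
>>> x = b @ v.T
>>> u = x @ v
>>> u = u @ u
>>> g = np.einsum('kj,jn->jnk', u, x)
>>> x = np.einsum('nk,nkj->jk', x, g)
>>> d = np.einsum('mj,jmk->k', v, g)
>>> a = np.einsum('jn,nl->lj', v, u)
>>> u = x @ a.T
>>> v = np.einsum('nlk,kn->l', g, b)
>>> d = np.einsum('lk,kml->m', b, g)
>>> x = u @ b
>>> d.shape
(7,)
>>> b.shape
(17, 17)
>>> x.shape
(17, 17)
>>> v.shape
(7,)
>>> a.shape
(17, 7)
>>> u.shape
(17, 17)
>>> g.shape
(17, 7, 17)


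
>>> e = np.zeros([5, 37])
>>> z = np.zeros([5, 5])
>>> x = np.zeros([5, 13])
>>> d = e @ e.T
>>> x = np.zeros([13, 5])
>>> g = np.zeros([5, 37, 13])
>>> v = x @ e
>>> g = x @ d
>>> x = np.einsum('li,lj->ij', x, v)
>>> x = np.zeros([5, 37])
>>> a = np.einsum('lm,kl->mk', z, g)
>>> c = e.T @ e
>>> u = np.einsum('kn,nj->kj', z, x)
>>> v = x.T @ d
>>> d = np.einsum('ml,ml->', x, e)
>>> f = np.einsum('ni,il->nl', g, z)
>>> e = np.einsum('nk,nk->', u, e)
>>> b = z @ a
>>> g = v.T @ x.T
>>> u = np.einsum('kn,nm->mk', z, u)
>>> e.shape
()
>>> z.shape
(5, 5)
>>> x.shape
(5, 37)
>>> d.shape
()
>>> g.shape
(5, 5)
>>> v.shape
(37, 5)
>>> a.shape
(5, 13)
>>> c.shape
(37, 37)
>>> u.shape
(37, 5)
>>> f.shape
(13, 5)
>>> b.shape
(5, 13)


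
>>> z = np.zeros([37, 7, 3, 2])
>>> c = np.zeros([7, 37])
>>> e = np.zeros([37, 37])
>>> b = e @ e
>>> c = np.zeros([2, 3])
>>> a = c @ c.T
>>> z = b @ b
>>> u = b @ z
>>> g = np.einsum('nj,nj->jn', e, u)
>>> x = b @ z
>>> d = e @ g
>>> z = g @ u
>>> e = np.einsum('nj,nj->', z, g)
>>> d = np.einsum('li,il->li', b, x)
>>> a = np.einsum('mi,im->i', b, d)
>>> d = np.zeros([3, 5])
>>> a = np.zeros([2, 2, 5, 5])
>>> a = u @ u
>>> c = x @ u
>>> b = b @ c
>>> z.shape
(37, 37)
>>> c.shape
(37, 37)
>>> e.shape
()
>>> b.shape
(37, 37)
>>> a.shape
(37, 37)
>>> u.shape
(37, 37)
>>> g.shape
(37, 37)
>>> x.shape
(37, 37)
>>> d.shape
(3, 5)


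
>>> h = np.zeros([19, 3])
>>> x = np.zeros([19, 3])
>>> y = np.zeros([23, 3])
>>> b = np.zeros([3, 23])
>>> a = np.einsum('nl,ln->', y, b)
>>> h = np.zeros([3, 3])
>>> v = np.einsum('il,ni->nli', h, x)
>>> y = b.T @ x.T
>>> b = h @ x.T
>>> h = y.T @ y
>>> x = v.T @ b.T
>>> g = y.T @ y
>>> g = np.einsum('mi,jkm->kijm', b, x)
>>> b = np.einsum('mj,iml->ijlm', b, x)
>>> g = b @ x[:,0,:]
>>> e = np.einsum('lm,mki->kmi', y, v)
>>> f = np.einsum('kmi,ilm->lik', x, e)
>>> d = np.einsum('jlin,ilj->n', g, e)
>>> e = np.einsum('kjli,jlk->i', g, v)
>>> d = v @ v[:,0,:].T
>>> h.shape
(19, 19)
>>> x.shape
(3, 3, 3)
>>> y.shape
(23, 19)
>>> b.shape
(3, 19, 3, 3)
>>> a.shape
()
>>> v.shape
(19, 3, 3)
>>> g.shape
(3, 19, 3, 3)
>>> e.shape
(3,)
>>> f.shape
(19, 3, 3)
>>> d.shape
(19, 3, 19)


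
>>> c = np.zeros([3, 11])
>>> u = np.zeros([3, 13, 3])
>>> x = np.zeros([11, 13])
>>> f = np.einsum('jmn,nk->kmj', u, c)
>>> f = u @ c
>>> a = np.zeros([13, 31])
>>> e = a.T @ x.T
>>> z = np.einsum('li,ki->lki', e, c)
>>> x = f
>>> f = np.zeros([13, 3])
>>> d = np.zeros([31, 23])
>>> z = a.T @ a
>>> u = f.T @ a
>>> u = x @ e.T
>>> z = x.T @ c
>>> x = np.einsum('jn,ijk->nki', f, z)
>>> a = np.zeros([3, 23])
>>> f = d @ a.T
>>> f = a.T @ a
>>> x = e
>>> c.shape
(3, 11)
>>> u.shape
(3, 13, 31)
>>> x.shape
(31, 11)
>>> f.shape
(23, 23)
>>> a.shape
(3, 23)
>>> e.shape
(31, 11)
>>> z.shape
(11, 13, 11)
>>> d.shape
(31, 23)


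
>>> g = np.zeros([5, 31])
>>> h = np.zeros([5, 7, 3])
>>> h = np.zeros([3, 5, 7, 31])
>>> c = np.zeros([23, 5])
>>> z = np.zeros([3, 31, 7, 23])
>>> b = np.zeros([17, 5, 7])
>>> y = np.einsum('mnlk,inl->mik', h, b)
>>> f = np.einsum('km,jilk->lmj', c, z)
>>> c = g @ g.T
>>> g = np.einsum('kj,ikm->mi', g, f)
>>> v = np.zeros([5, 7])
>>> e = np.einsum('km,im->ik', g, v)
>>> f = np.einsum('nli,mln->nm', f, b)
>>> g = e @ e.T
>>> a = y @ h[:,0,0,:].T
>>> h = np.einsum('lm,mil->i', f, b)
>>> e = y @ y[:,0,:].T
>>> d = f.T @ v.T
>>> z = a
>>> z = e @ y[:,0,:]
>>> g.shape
(5, 5)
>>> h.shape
(5,)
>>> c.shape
(5, 5)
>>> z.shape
(3, 17, 31)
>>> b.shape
(17, 5, 7)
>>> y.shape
(3, 17, 31)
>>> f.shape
(7, 17)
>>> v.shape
(5, 7)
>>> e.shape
(3, 17, 3)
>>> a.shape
(3, 17, 3)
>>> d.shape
(17, 5)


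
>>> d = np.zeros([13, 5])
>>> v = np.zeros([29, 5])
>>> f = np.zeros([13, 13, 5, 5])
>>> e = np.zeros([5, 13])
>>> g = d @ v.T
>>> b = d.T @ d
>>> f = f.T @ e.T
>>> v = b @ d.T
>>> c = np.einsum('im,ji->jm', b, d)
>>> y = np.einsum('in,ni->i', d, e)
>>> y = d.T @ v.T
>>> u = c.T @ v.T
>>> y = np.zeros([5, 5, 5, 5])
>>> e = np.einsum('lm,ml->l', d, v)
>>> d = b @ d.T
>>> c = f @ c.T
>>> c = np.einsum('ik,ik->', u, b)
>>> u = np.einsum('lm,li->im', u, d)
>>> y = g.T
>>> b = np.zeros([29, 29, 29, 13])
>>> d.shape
(5, 13)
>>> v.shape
(5, 13)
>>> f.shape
(5, 5, 13, 5)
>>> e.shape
(13,)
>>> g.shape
(13, 29)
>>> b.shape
(29, 29, 29, 13)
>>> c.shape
()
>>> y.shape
(29, 13)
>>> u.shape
(13, 5)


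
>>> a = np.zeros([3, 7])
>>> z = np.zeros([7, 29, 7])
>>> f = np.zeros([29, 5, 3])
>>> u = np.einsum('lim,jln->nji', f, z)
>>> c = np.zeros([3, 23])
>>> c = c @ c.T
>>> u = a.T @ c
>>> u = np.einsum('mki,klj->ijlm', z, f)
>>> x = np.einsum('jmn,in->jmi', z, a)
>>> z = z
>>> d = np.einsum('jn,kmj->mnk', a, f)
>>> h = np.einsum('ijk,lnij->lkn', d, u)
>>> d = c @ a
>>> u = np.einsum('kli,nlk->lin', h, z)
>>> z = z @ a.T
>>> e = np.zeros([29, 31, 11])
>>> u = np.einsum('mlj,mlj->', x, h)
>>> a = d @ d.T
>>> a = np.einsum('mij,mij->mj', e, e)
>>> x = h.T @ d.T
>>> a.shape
(29, 11)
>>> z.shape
(7, 29, 3)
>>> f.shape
(29, 5, 3)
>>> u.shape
()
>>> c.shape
(3, 3)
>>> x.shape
(3, 29, 3)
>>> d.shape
(3, 7)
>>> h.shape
(7, 29, 3)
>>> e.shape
(29, 31, 11)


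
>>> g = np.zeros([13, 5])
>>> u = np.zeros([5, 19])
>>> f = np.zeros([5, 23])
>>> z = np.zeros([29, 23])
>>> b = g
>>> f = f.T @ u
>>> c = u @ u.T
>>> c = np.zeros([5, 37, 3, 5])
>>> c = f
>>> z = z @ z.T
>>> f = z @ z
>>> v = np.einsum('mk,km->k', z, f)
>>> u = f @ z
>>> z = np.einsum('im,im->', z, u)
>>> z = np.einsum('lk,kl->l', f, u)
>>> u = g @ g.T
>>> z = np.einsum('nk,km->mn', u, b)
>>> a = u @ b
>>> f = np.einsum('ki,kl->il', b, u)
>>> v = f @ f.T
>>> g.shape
(13, 5)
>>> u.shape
(13, 13)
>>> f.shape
(5, 13)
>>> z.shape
(5, 13)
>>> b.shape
(13, 5)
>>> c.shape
(23, 19)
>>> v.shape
(5, 5)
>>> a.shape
(13, 5)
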